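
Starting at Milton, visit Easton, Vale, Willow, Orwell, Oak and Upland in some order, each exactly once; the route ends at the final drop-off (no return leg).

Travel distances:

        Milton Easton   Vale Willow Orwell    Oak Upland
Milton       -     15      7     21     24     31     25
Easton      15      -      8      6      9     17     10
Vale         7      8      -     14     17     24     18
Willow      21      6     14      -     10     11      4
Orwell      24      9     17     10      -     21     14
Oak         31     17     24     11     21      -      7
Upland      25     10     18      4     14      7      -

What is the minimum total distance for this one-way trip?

There are 6! = 720 possible orderings.
Milton - Easton - Vale - Willow - Orwell - Oak - Upland: 15+8+14+10+21+7 = 75
Milton - Easton - Vale - Willow - Orwell - Upland - Oak: 15+8+14+10+14+7 = 68
Milton - Easton - Vale - Willow - Oak - Orwell - Upland: 15+8+14+11+21+14 = 83
Milton - Easton - Vale - Willow - Oak - Upland - Orwell: 15+8+14+11+7+14 = 69
Milton - Easton - Vale - Willow - Upland - Orwell - Oak: 15+8+14+4+14+21 = 76
Milton - Easton - Vale - Willow - Upland - Oak - Orwell: 15+8+14+4+7+21 = 69
Milton - Easton - Vale - Orwell - Willow - Oak - Upland: 15+8+17+10+11+7 = 68
Milton - Easton - Vale - Orwell - Willow - Upland - Oak: 15+8+17+10+4+7 = 61
… (712 more)
Milton - Vale - Easton - Orwell - Willow - Upland - Oak: 7+8+9+10+4+7 = 45  ← best
The minimum is 45.
One shortest path: Milton → Vale → Easton → Orwell → Willow → Upland → Oak.

45 — the minimum one-way total.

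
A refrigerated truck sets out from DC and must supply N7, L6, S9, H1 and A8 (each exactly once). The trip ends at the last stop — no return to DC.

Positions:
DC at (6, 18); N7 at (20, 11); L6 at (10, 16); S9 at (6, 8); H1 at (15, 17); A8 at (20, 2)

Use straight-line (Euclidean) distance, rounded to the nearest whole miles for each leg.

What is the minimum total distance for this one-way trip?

41 miles — the minimum one-way total.

There are 5! = 120 possible orderings.
DC → N7 → L6 → S9 → H1 → A8: 16+11+9+13+16 = 65
DC → N7 → L6 → S9 → A8 → H1: 16+11+9+15+16 = 67
DC → N7 → L6 → H1 → S9 → A8: 16+11+5+13+15 = 60
DC → N7 → L6 → H1 → A8 → S9: 16+11+5+16+15 = 63
DC → N7 → L6 → A8 → S9 → H1: 16+11+17+15+13 = 72
DC → N7 → L6 → A8 → H1 → S9: 16+11+17+16+13 = 73
DC → N7 → S9 → L6 → H1 → A8: 16+14+9+5+16 = 60
DC → N7 → S9 → L6 → A8 → H1: 16+14+9+17+16 = 72
DC → N7 → S9 → H1 → L6 → A8: 16+14+13+5+17 = 65
DC → N7 → S9 → H1 → A8 → L6: 16+14+13+16+17 = 76
DC → N7 → S9 → A8 → L6 → H1: 16+14+15+17+5 = 67
DC → N7 → S9 → A8 → H1 → L6: 16+14+15+16+5 = 66
DC → N7 → H1 → L6 → S9 → A8: 16+8+5+9+15 = 53
DC → N7 → H1 → L6 → A8 → S9: 16+8+5+17+15 = 61
… (106 more)
DC → L6 → H1 → N7 → A8 → S9: 4+5+8+9+15 = 41  ← best
The minimum is 41.
One shortest path: DC → L6 → H1 → N7 → A8 → S9.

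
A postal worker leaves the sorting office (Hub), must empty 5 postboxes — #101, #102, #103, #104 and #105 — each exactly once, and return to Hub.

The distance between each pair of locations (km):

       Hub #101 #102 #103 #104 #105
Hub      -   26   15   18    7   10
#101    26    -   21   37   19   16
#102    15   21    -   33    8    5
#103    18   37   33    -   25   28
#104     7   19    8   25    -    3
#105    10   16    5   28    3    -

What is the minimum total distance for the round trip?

With 5 stops there are 5!/2 = 60 distinct round trips (a route and its reverse cost the same).
Hub-#101-#102-#103-#104-#105-Hub: 26+21+33+25+3+10 = 118
Hub-#101-#102-#103-#105-#104-Hub: 26+21+33+28+3+7 = 118
Hub-#101-#102-#104-#103-#105-Hub: 26+21+8+25+28+10 = 118
Hub-#101-#102-#104-#105-#103-Hub: 26+21+8+3+28+18 = 104
Hub-#101-#102-#105-#103-#104-Hub: 26+21+5+28+25+7 = 112
Hub-#101-#102-#105-#104-#103-Hub: 26+21+5+3+25+18 = 98
Hub-#101-#103-#102-#104-#105-Hub: 26+37+33+8+3+10 = 117
Hub-#101-#103-#102-#105-#104-Hub: 26+37+33+5+3+7 = 111
Hub-#101-#103-#104-#102-#105-Hub: 26+37+25+8+5+10 = 111
Hub-#101-#103-#104-#105-#102-Hub: 26+37+25+3+5+15 = 111
Hub-#101-#103-#105-#102-#104-Hub: 26+37+28+5+8+7 = 111
Hub-#101-#103-#105-#104-#102-Hub: 26+37+28+3+8+15 = 117
Hub-#101-#104-#102-#103-#105-Hub: 26+19+8+33+28+10 = 124
Hub-#101-#104-#102-#105-#103-Hub: 26+19+8+5+28+18 = 104
… (46 more)
Hub-#103-#101-#102-#105-#104-Hub: 18+37+21+5+3+7 = 91  ← best
The minimum is 91.
One optimal route: Hub → #103 → #101 → #102 → #105 → #104 → Hub (or its reverse).

Minimum total distance: 91 km.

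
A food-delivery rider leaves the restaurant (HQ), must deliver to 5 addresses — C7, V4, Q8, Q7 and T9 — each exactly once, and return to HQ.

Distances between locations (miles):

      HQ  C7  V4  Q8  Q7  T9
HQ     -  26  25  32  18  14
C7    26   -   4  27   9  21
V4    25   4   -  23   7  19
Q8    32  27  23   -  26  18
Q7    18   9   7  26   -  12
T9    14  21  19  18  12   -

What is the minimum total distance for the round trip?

HQ→C7→V4→Q8→Q7→T9→HQ: 26+4+23+26+12+14 = 105
HQ→C7→V4→Q8→T9→Q7→HQ: 26+4+23+18+12+18 = 101
HQ→C7→V4→Q7→Q8→T9→HQ: 26+4+7+26+18+14 = 95
HQ→C7→V4→Q7→T9→Q8→HQ: 26+4+7+12+18+32 = 99
HQ→C7→V4→T9→Q8→Q7→HQ: 26+4+19+18+26+18 = 111
HQ→C7→V4→T9→Q7→Q8→HQ: 26+4+19+12+26+32 = 119
HQ→C7→Q8→V4→Q7→T9→HQ: 26+27+23+7+12+14 = 109
HQ→C7→Q8→V4→T9→Q7→HQ: 26+27+23+19+12+18 = 125
HQ→C7→Q8→Q7→V4→T9→HQ: 26+27+26+7+19+14 = 119
HQ→C7→Q8→Q7→T9→V4→HQ: 26+27+26+12+19+25 = 135
HQ→C7→Q8→T9→V4→Q7→HQ: 26+27+18+19+7+18 = 115
HQ→C7→Q8→T9→Q7→V4→HQ: 26+27+18+12+7+25 = 115
HQ→C7→Q7→V4→Q8→T9→HQ: 26+9+7+23+18+14 = 97
HQ→C7→Q7→V4→T9→Q8→HQ: 26+9+7+19+18+32 = 111
… (46 more)
HQ→Q7→C7→V4→Q8→T9→HQ: 18+9+4+23+18+14 = 86  ← best
The minimum is 86.
One optimal route: HQ → Q7 → C7 → V4 → Q8 → T9 → HQ (or its reverse).

Minimum total distance: 86 miles.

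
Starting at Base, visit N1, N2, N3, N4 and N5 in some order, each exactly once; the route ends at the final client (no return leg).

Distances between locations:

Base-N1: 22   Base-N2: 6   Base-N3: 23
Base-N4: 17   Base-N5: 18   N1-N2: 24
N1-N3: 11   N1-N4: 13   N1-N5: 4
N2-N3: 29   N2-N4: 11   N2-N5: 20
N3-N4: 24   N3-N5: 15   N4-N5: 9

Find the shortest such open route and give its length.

Minimum one-way distance = 41.

There are 5! = 120 possible orderings.
Base - N1 - N2 - N3 - N4 - N5: 22+24+29+24+9 = 108
Base - N1 - N2 - N3 - N5 - N4: 22+24+29+15+9 = 99
Base - N1 - N2 - N4 - N3 - N5: 22+24+11+24+15 = 96
Base - N1 - N2 - N4 - N5 - N3: 22+24+11+9+15 = 81
Base - N1 - N2 - N5 - N3 - N4: 22+24+20+15+24 = 105
Base - N1 - N2 - N5 - N4 - N3: 22+24+20+9+24 = 99
Base - N1 - N3 - N2 - N4 - N5: 22+11+29+11+9 = 82
Base - N1 - N3 - N2 - N5 - N4: 22+11+29+20+9 = 91
Base - N1 - N3 - N4 - N2 - N5: 22+11+24+11+20 = 88
Base - N1 - N3 - N4 - N5 - N2: 22+11+24+9+20 = 86
Base - N1 - N3 - N5 - N2 - N4: 22+11+15+20+11 = 79
Base - N1 - N3 - N5 - N4 - N2: 22+11+15+9+11 = 68
Base - N1 - N4 - N2 - N3 - N5: 22+13+11+29+15 = 90
Base - N1 - N4 - N2 - N5 - N3: 22+13+11+20+15 = 81
… (106 more)
Base - N2 - N4 - N5 - N1 - N3: 6+11+9+4+11 = 41  ← best
The minimum is 41.
One shortest path: Base → N2 → N4 → N5 → N1 → N3.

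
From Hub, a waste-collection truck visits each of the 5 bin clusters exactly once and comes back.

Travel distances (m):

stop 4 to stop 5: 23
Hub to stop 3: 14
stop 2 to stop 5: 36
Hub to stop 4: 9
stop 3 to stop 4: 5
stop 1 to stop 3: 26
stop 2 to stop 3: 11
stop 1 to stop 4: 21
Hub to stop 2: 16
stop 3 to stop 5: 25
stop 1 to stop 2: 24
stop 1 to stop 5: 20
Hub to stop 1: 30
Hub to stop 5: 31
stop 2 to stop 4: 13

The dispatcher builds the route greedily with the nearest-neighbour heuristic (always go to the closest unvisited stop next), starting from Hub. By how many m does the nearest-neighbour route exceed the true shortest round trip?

From Hub: stop 4=9, stop 3=14, stop 2=16, stop 1=30, stop 5=31 → choose stop 4 (9).
From stop 4: stop 3=5, stop 2=13, stop 1=21, stop 5=23 → choose stop 3 (5).
From stop 3: stop 2=11, stop 5=25, stop 1=26 → choose stop 2 (11).
From stop 2: stop 1=24, stop 5=36 → choose stop 1 (24).
From stop 1: stop 5=20 → choose stop 5 (20).
NN route Hub → stop 4 → stop 3 → stop 2 → stop 1 → stop 5 → Hub costs 100.
Optimal: Hub → stop 2 → stop 1 → stop 5 → stop 3 → stop 4 → Hub costs 99 (by enumerating all 60 distinct tours).
Excess = 100 − 99 = 1.

The nearest-neighbour route is 1 m longer than optimal.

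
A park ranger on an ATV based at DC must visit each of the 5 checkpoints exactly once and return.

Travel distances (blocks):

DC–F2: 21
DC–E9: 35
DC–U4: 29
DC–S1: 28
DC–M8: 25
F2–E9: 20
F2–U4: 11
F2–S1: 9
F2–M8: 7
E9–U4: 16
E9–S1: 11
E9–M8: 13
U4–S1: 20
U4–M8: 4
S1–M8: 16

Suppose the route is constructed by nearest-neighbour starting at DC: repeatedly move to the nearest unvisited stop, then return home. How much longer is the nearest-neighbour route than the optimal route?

Excess over optimum: 1 blocks.

From DC: F2=21, M8=25, S1=28, U4=29, E9=35 → choose F2 (21).
From F2: M8=7, S1=9, U4=11, E9=20 → choose M8 (7).
From M8: U4=4, E9=13, S1=16 → choose U4 (4).
From U4: E9=16, S1=20 → choose E9 (16).
From E9: S1=11 → choose S1 (11).
NN route DC → F2 → M8 → U4 → E9 → S1 → DC costs 87.
Optimal: DC → F2 → S1 → E9 → U4 → M8 → DC costs 86 (by enumerating all 60 distinct tours).
Excess = 87 − 86 = 1.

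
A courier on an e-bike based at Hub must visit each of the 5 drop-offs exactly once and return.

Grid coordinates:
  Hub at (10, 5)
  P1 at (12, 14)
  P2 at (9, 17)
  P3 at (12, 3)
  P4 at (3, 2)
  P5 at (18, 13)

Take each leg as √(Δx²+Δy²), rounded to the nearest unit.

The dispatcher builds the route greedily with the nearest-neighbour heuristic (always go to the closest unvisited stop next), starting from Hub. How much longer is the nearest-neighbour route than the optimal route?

From Hub: P3=3, P4=8, P1=9, P5=11, P2=12 → choose P3 (3).
From P3: P4=9, P1=11, P5=12, P2=14 → choose P4 (9).
From P4: P1=15, P2=16, P5=19 → choose P1 (15).
From P1: P2=4, P5=6 → choose P2 (4).
From P2: P5=10 → choose P5 (10).
NN route Hub → P3 → P4 → P1 → P2 → P5 → Hub costs 52.
Optimal: Hub → P3 → P4 → P2 → P1 → P5 → Hub costs 49 (by enumerating all 60 distinct tours).
Excess = 52 − 49 = 3.

3 longer than the optimal tour.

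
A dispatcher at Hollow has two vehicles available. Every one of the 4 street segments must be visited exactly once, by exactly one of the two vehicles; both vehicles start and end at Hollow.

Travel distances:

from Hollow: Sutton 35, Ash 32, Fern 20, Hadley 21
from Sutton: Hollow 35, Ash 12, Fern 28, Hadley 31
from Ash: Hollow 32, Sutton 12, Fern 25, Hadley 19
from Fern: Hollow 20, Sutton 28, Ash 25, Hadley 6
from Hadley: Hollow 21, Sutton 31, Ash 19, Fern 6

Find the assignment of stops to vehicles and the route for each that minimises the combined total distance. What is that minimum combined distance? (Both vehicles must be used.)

Minimum combined distance: 126.

Try each way of splitting the stops between the two vehicles (each non-empty) and, for each split, find the best tour for each vehicle:
  {Sutton} + {Ash, Fern, Hadley}: 70 + 77 = 147
  {Ash} + {Sutton, Fern, Hadley}: 64 + 90 = 154
  {Sutton, Ash} + {Fern, Hadley}: 79 + 47 = 126
  {Fern} + {Sutton, Ash, Hadley}: 40 + 87 = 127
  {Sutton, Fern} + {Ash, Hadley}: 83 + 72 = 155
  {Ash, Fern} + {Sutton, Hadley}: 77 + 87 = 164
  … (7 splits in total)
Best: vehicle 1 Hollow → Sutton → Ash → Hollow = 79; vehicle 2 Hollow → Fern → Hadley → Hollow = 47; combined 126.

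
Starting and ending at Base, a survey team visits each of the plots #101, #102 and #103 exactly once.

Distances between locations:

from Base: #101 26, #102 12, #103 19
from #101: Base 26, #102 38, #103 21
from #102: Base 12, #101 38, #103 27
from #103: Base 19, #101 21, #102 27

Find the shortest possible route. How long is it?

Minimum total distance: 86.

There are 3 distinct closed tours to check (reversals are equivalent).
Base - #101 - #102 - #103 - Base: 26+38+27+19 = 110
Base - #101 - #103 - #102 - Base: 26+21+27+12 = 86
Base - #102 - #101 - #103 - Base: 12+38+21+19 = 90
The minimum is 86.
One optimal route: Base → #101 → #103 → #102 → Base (or its reverse).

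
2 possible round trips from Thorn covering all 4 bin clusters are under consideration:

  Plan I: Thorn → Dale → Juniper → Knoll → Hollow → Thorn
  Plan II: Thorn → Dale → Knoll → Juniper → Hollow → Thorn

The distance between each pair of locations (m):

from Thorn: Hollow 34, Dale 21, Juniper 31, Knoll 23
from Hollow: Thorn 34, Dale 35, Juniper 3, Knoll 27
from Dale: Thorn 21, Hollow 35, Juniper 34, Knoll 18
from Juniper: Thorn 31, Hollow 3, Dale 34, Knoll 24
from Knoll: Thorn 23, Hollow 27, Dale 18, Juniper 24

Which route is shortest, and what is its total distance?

100 m — Plan II is the shortest.

Plan I: 21 + 34 + 24 + 27 + 34 = 140
Plan II: 21 + 18 + 24 + 3 + 34 = 100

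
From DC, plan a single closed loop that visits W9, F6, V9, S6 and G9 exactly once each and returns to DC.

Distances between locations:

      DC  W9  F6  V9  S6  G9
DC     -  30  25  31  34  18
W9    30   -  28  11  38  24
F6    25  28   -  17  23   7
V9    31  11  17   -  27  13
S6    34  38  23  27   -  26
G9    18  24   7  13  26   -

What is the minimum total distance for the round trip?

Minimum total distance: 116.

With 5 stops there are 5!/2 = 60 distinct round trips (a route and its reverse cost the same).
DC → W9 → F6 → V9 → S6 → G9 → DC: 30+28+17+27+26+18 = 146
DC → W9 → F6 → V9 → G9 → S6 → DC: 30+28+17+13+26+34 = 148
DC → W9 → F6 → S6 → V9 → G9 → DC: 30+28+23+27+13+18 = 139
DC → W9 → F6 → S6 → G9 → V9 → DC: 30+28+23+26+13+31 = 151
DC → W9 → F6 → G9 → V9 → S6 → DC: 30+28+7+13+27+34 = 139
DC → W9 → F6 → G9 → S6 → V9 → DC: 30+28+7+26+27+31 = 149
DC → W9 → V9 → F6 → S6 → G9 → DC: 30+11+17+23+26+18 = 125
DC → W9 → V9 → F6 → G9 → S6 → DC: 30+11+17+7+26+34 = 125
DC → W9 → V9 → S6 → F6 → G9 → DC: 30+11+27+23+7+18 = 116
DC → W9 → V9 → S6 → G9 → F6 → DC: 30+11+27+26+7+25 = 126
DC → W9 → V9 → G9 → F6 → S6 → DC: 30+11+13+7+23+34 = 118
DC → W9 → V9 → G9 → S6 → F6 → DC: 30+11+13+26+23+25 = 128
DC → W9 → S6 → F6 → V9 → G9 → DC: 30+38+23+17+13+18 = 139
DC → W9 → S6 → F6 → G9 → V9 → DC: 30+38+23+7+13+31 = 142
… (46 more)
The minimum is 116.
One optimal route: DC → W9 → V9 → S6 → F6 → G9 → DC (or its reverse).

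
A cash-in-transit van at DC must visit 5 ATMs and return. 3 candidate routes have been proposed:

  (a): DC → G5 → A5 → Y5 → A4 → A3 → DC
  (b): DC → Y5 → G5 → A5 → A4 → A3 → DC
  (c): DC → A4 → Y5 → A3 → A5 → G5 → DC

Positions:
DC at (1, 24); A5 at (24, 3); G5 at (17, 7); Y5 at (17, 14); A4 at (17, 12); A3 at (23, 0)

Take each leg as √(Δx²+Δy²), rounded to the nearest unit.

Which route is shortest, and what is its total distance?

(a): 23 + 8 + 13 + 2 + 13 + 33 = 92
(b): 19 + 7 + 8 + 11 + 13 + 33 = 91
(c): 20 + 2 + 15 + 3 + 8 + 23 = 71

71 — (c) is the shortest.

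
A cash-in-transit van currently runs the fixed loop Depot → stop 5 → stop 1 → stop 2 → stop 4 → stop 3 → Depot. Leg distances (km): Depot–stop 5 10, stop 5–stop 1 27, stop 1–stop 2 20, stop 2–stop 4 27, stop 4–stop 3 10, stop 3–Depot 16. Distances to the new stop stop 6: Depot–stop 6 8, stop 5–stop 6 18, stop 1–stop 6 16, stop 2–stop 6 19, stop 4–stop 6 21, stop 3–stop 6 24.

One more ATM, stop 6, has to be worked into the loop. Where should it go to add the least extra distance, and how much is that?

Adding 7 km by placing stop 6 on the stop 5–stop 1 leg.

Insertion cost between consecutive stops i–j is d(i,stop 6) + d(stop 6,j) − d(i,j):
  between Depot and stop 5: 8 + 18 − 10 = 16
  between stop 5 and stop 1: 18 + 16 − 27 = 7
  between stop 1 and stop 2: 16 + 19 − 20 = 15
  between stop 2 and stop 4: 19 + 21 − 27 = 13
  between stop 4 and stop 3: 21 + 24 − 10 = 35
  between stop 3 and Depot: 24 + 8 − 16 = 16
Cheapest insertion is between stop 5 and stop 1, adding 7.
New total = 110 + 7 = 117.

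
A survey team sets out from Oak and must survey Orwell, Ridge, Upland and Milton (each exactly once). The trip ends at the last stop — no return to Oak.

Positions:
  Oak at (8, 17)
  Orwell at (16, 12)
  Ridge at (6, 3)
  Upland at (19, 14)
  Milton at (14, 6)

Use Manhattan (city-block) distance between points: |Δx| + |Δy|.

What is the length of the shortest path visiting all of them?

38 — the minimum one-way total.

There are 4! = 24 possible orderings.
Oak → Orwell → Ridge → Upland → Milton: 13+19+24+13 = 69
Oak → Orwell → Ridge → Milton → Upland: 13+19+11+13 = 56
Oak → Orwell → Upland → Ridge → Milton: 13+5+24+11 = 53
Oak → Orwell → Upland → Milton → Ridge: 13+5+13+11 = 42
Oak → Orwell → Milton → Ridge → Upland: 13+8+11+24 = 56
Oak → Orwell → Milton → Upland → Ridge: 13+8+13+24 = 58
Oak → Ridge → Orwell → Upland → Milton: 16+19+5+13 = 53
Oak → Ridge → Orwell → Milton → Upland: 16+19+8+13 = 56
Oak → Ridge → Upland → Orwell → Milton: 16+24+5+8 = 53
Oak → Ridge → Upland → Milton → Orwell: 16+24+13+8 = 61
Oak → Ridge → Milton → Orwell → Upland: 16+11+8+5 = 40
Oak → Ridge → Milton → Upland → Orwell: 16+11+13+5 = 45
Oak → Upland → Orwell → Ridge → Milton: 14+5+19+11 = 49
Oak → Upland → Orwell → Milton → Ridge: 14+5+8+11 = 38
… (10 more)
The minimum is 38.
One shortest path: Oak → Upland → Orwell → Milton → Ridge.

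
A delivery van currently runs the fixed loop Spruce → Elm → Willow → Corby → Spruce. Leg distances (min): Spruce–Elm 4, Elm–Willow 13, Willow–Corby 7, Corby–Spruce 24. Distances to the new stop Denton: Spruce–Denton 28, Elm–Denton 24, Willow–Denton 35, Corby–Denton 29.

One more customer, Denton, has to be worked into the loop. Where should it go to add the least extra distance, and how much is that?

Adding 33 min by placing Denton on the Corby–Spruce leg.

Insertion cost between consecutive stops i–j is d(i,Denton) + d(Denton,j) − d(i,j):
  between Spruce and Elm: 28 + 24 − 4 = 48
  between Elm and Willow: 24 + 35 − 13 = 46
  between Willow and Corby: 35 + 29 − 7 = 57
  between Corby and Spruce: 29 + 28 − 24 = 33
Cheapest insertion is between Corby and Spruce, adding 33.
New total = 48 + 33 = 81.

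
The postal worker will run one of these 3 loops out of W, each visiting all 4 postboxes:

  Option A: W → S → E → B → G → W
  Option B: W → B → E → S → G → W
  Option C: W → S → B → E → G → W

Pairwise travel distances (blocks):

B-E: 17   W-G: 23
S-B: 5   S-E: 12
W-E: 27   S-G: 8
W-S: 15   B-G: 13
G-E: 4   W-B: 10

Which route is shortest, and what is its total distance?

Option A: 15 + 12 + 17 + 13 + 23 = 80
Option B: 10 + 17 + 12 + 8 + 23 = 70
Option C: 15 + 5 + 17 + 4 + 23 = 64

Shortest is Option C, total 64 blocks.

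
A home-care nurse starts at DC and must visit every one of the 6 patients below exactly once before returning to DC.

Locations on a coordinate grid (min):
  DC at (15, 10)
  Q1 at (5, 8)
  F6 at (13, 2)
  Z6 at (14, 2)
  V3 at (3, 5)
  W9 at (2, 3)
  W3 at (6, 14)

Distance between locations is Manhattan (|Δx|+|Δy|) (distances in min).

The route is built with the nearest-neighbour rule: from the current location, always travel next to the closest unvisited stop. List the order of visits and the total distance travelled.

DC → [Z6:9 / F6:10 / Q1:12 / W3:13 / V3:17 / W9:20] → Z6 (9)
Z6 → [F6:1 / W9:13 / V3:14 / Q1:15 / W3:20] → F6 (1)
F6 → [W9:12 / V3:13 / Q1:14 / W3:19] → W9 (12)
W9 → [V3:3 / Q1:8 / W3:15] → V3 (3)
V3 → [Q1:5 / W3:12] → Q1 (5)
Q1 → [W3:7] → W3 (7)
Return W3→DC: 13.
Total = 9 + 1 + 12 + 3 + 5 + 7 + 13 = 50.

Total distance 50 min via the nearest-neighbour route DC → Z6 → F6 → W9 → V3 → Q1 → W3 → DC.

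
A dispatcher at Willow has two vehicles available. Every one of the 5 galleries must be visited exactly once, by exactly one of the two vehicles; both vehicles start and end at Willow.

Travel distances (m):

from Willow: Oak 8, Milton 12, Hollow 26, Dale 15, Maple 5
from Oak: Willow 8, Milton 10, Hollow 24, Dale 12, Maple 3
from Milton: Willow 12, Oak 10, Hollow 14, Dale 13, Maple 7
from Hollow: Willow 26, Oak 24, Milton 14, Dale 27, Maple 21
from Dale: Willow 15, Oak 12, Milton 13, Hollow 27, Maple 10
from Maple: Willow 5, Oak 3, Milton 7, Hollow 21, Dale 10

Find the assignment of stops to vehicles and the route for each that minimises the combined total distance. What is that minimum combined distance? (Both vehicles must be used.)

There are 2^4 − 1 = 15 ways to divide the 5 stops into two non-empty groups. For each, the best each vehicle can do is its own shortest tour through its group:
  {Oak} + {Milton, Hollow, Dale, Maple}: 16 + 68 = 84
  {Milton} + {Oak, Hollow, Dale, Maple}: 24 + 73 = 97
  {Oak, Milton} + {Hollow, Dale, Maple}: 30 + 68 = 98
  {Hollow} + {Oak, Milton, Dale, Maple}: 52 + 45 = 97
  {Oak, Hollow} + {Milton, Dale, Maple}: 58 + 40 = 98
  {Milton, Hollow} + {Oak, Dale, Maple}: 52 + 35 = 87
  … (15 splits in total)
  {Oak, Milton, Hollow, Dale} + {Maple}: 73 + 10 = 83  ← best
Best: vehicle 1 Willow → Oak → Dale → Milton → Hollow → Willow = 73; vehicle 2 Willow → Maple → Willow = 10; combined 83.

83 m — the smallest possible combined total.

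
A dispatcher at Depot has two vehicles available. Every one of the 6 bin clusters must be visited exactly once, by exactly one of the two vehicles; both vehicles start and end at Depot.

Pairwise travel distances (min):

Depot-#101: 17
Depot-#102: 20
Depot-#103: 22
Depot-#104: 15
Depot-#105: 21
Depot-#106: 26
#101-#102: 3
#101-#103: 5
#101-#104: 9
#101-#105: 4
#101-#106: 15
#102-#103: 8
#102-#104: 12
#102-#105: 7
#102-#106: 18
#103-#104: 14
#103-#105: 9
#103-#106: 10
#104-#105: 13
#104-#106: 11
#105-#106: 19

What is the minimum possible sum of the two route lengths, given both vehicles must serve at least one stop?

There are 2^5 − 1 = 31 ways to divide the 6 stops into two non-empty groups. For each, the best each vehicle can do is its own shortest tour through its group:
  {#101} + {#102, #103, #104, #105, #106}: 34 + 72 = 106
  {#102} + {#101, #103, #104, #105, #106}: 40 + 66 = 106
  {#101, #102} + {#103, #104, #105, #106}: 40 + 66 = 106
  {#103} + {#101, #102, #104, #105, #106}: 44 + 72 = 116
  {#101, #103} + {#102, #104, #105, #106}: 44 + 72 = 116
  {#102, #103} + {#101, #104, #105, #106}: 50 + 66 = 116
  … (31 splits in total)
  {#104} + {#101, #102, #103, #105, #106}: 30 + 72 = 102  ← best
Best: vehicle 1 Depot → #104 → Depot = 30; vehicle 2 Depot → #101 → #102 → #105 → #103 → #106 → Depot = 72; combined 102.

102 min — the smallest possible combined total.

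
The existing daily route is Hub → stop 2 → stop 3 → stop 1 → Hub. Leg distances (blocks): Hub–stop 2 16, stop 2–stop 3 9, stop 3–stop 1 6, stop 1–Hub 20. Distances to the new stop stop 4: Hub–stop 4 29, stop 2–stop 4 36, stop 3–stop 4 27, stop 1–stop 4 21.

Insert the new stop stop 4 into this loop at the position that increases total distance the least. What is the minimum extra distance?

Insertion cost between consecutive stops i–j is d(i,stop 4) + d(stop 4,j) − d(i,j):
  between Hub and stop 2: 29 + 36 − 16 = 49
  between stop 2 and stop 3: 36 + 27 − 9 = 54
  between stop 3 and stop 1: 27 + 21 − 6 = 42
  between stop 1 and Hub: 21 + 29 − 20 = 30
Cheapest insertion is between stop 1 and Hub, adding 30.
New total = 51 + 30 = 81.

Adding 30 blocks by placing stop 4 on the stop 1–Hub leg.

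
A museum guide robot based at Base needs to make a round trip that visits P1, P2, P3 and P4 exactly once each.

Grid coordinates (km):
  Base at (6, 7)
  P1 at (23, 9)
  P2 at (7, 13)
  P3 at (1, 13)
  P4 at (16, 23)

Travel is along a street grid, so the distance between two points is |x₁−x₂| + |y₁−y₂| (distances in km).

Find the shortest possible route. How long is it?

Base - P1 - P2 - P3 - P4 - Base: 19+20+6+25+26 = 96
Base - P1 - P2 - P4 - P3 - Base: 19+20+19+25+11 = 94
Base - P1 - P3 - P2 - P4 - Base: 19+26+6+19+26 = 96
Base - P1 - P3 - P4 - P2 - Base: 19+26+25+19+7 = 96
Base - P1 - P4 - P2 - P3 - Base: 19+21+19+6+11 = 76
Base - P1 - P4 - P3 - P2 - Base: 19+21+25+6+7 = 78
Base - P2 - P1 - P3 - P4 - Base: 7+20+26+25+26 = 104
Base - P2 - P1 - P4 - P3 - Base: 7+20+21+25+11 = 84
Base - P2 - P3 - P1 - P4 - Base: 7+6+26+21+26 = 86
Base - P2 - P4 - P1 - P3 - Base: 7+19+21+26+11 = 84
Base - P3 - P1 - P2 - P4 - Base: 11+26+20+19+26 = 102
Base - P3 - P2 - P1 - P4 - Base: 11+6+20+21+26 = 84
The minimum is 76.
One optimal route: Base → P1 → P4 → P2 → P3 → Base (or its reverse).

Minimum total distance: 76 km.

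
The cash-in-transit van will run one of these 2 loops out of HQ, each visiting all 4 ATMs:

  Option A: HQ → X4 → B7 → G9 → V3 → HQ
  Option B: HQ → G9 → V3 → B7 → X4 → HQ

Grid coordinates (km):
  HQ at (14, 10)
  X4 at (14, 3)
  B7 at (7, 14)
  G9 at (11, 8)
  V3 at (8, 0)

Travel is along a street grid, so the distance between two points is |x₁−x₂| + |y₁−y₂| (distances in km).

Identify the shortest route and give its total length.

Shortest is Option B, total 56 km.

Option A: 7 + 18 + 10 + 11 + 16 = 62
Option B: 5 + 11 + 15 + 18 + 7 = 56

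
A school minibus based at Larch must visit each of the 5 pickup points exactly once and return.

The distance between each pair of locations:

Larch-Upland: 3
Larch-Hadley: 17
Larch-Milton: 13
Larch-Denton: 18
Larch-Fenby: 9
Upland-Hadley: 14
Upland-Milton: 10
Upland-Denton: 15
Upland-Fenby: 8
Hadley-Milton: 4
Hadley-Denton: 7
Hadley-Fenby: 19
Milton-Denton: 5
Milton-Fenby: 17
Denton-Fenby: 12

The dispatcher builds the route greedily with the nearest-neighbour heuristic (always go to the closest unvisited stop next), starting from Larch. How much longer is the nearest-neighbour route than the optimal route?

Larch: Upland=3, Fenby=9, Milton=13, Hadley=17, Denton=18 ⇒ Upland
Upland: Fenby=8, Milton=10, Hadley=14, Denton=15 ⇒ Fenby
Fenby: Denton=12, Milton=17, Hadley=19 ⇒ Denton
Denton: Milton=5, Hadley=7 ⇒ Milton
Milton: Hadley=4 ⇒ Hadley
NN route Larch → Upland → Fenby → Denton → Milton → Hadley → Larch costs 49.
Optimal: Larch → Upland → Milton → Hadley → Denton → Fenby → Larch costs 45 (by enumerating all 60 distinct tours).
Excess = 49 − 45 = 4.

4 longer than the optimal tour.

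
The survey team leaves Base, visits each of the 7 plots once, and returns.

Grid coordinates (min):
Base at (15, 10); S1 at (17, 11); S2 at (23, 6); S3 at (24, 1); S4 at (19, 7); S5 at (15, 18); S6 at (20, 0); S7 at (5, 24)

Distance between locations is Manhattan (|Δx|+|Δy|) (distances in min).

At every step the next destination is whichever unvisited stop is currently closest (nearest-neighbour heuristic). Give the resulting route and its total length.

From Base: distances to unvisited — S1=3, S4=7, S5=8, S2=12, S6=15, S3=18, S7=24. Nearest is S1 (3).
From S1: distances to unvisited — S4=6, S5=9, S2=11, S6=14, S3=17, S7=25. Nearest is S4 (6).
From S4: distances to unvisited — S2=5, S6=8, S3=11, S5=15, S7=31. Nearest is S2 (5).
From S2: distances to unvisited — S3=6, S6=9, S5=20, S7=36. Nearest is S3 (6).
From S3: distances to unvisited — S6=5, S5=26, S7=42. Nearest is S6 (5).
From S6: distances to unvisited — S5=23, S7=39. Nearest is S5 (23).
From S5: distances to unvisited — S7=16. Nearest is S7 (16).
Return S7→Base: 24.
Total = 3 + 6 + 5 + 6 + 5 + 23 + 16 + 24 = 88.

Total distance 88 min via the nearest-neighbour route Base → S1 → S4 → S2 → S3 → S6 → S5 → S7 → Base.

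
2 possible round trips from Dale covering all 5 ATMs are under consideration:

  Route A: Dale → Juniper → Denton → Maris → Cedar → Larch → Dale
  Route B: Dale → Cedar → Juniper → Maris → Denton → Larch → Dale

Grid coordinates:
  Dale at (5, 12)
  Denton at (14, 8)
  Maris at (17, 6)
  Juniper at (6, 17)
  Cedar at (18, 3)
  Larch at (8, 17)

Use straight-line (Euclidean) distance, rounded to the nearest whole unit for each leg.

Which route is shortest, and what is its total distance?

Route A: 5 + 12 + 4 + 3 + 17 + 6 = 47
Route B: 16 + 18 + 16 + 4 + 11 + 6 = 71

47 — Route A is the shortest.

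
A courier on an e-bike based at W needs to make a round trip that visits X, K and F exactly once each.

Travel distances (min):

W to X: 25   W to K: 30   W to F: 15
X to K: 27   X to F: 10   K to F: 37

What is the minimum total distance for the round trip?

With 3 stops there are 3!/2 = 3 distinct round trips (a route and its reverse cost the same).
W - X - K - F - W: 25+27+37+15 = 104
W - X - F - K - W: 25+10+37+30 = 102
W - K - X - F - W: 30+27+10+15 = 82
The minimum is 82.
One optimal route: W → K → X → F → W (or its reverse).

Shortest round trip = 82 min.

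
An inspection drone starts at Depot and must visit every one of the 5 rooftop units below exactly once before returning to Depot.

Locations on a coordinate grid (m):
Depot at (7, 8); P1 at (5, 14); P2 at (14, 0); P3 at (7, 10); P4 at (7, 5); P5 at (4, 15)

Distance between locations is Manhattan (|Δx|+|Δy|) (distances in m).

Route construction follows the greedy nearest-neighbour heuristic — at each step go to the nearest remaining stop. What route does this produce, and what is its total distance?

From Depot: distances to unvisited — P3=2, P4=3, P1=8, P5=10, P2=15. Nearest is P3 (2).
From P3: distances to unvisited — P4=5, P1=6, P5=8, P2=17. Nearest is P4 (5).
From P4: distances to unvisited — P1=11, P2=12, P5=13. Nearest is P1 (11).
From P1: distances to unvisited — P5=2, P2=23. Nearest is P5 (2).
From P5: distances to unvisited — P2=25. Nearest is P2 (25).
Return P2→Depot: 15.
Total = 2 + 5 + 11 + 2 + 25 + 15 = 60.

Nearest-neighbour total = 60 m; route Depot → P3 → P4 → P1 → P5 → P2 → Depot.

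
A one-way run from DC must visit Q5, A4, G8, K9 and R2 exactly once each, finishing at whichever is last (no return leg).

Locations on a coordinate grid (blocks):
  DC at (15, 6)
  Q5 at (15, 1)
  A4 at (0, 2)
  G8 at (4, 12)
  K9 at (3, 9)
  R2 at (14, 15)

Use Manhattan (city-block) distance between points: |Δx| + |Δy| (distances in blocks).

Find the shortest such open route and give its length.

Shortest open route: 47 blocks.

There are 5! = 120 possible orderings.
DC - Q5 - A4 - G8 - K9 - R2: 5+16+14+4+17 = 56
DC - Q5 - A4 - G8 - R2 - K9: 5+16+14+13+17 = 65
DC - Q5 - A4 - K9 - G8 - R2: 5+16+10+4+13 = 48
DC - Q5 - A4 - K9 - R2 - G8: 5+16+10+17+13 = 61
DC - Q5 - A4 - R2 - G8 - K9: 5+16+27+13+4 = 65
DC - Q5 - A4 - R2 - K9 - G8: 5+16+27+17+4 = 69
DC - Q5 - G8 - A4 - K9 - R2: 5+22+14+10+17 = 68
DC - Q5 - G8 - A4 - R2 - K9: 5+22+14+27+17 = 85
DC - Q5 - G8 - K9 - A4 - R2: 5+22+4+10+27 = 68
DC - Q5 - G8 - K9 - R2 - A4: 5+22+4+17+27 = 75
DC - Q5 - G8 - R2 - A4 - K9: 5+22+13+27+10 = 77
DC - Q5 - G8 - R2 - K9 - A4: 5+22+13+17+10 = 67
DC - Q5 - K9 - A4 - G8 - R2: 5+20+10+14+13 = 62
DC - Q5 - K9 - A4 - R2 - G8: 5+20+10+27+13 = 75
… (106 more)
DC - Q5 - R2 - G8 - K9 - A4: 5+15+13+4+10 = 47  ← best
The minimum is 47.
One shortest path: DC → Q5 → R2 → G8 → K9 → A4.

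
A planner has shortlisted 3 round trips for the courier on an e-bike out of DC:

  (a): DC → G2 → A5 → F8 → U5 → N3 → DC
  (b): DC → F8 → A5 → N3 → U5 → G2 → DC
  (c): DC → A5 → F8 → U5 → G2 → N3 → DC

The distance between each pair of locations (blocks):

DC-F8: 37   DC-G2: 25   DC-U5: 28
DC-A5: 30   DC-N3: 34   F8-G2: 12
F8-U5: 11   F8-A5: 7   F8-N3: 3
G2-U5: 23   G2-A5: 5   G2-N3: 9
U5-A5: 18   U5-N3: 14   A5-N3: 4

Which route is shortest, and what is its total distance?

96 blocks — (a) is the shortest.

(a): 25 + 5 + 7 + 11 + 14 + 34 = 96
(b): 37 + 7 + 4 + 14 + 23 + 25 = 110
(c): 30 + 7 + 11 + 23 + 9 + 34 = 114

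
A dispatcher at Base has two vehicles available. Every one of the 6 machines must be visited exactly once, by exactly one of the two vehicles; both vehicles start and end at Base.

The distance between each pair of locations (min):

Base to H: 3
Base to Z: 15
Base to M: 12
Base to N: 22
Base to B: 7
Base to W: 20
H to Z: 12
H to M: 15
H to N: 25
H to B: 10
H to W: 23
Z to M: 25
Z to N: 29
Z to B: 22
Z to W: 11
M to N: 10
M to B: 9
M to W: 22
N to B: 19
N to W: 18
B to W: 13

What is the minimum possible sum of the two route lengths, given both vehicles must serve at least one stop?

Minimum combined distance: 76 min.

There are 2^5 − 1 = 31 ways to divide the 6 stops into two non-empty groups. For each, the best each vehicle can do is its own shortest tour through its group:
  {H} + {Z, M, N, B, W}: 6 + 70 = 76
  {Z} + {H, M, N, B, W}: 30 + 66 = 96
  {H, Z} + {M, N, B, W}: 30 + 60 = 90
  {M} + {H, Z, N, B, W}: 24 + 70 = 94
  {H, M} + {Z, N, B, W}: 30 + 70 = 100
  {Z, M} + {H, N, B, W}: 52 + 66 = 118
  … (31 splits in total)
Best: vehicle 1 Base → H → Base = 6; vehicle 2 Base → Z → W → N → M → B → Base = 70; combined 76.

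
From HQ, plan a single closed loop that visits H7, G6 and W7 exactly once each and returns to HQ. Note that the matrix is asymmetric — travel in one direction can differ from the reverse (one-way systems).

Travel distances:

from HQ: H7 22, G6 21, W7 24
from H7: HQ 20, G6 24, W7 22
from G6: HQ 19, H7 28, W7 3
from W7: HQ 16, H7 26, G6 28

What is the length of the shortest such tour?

HQ-H7-G6-W7-HQ: 22+24+3+16 = 65
HQ-H7-W7-G6-HQ: 22+22+28+19 = 91
HQ-G6-H7-W7-HQ: 21+28+22+16 = 87
HQ-G6-W7-H7-HQ: 21+3+26+20 = 70
HQ-W7-H7-G6-HQ: 24+26+24+19 = 93
HQ-W7-G6-H7-HQ: 24+28+28+20 = 100
The minimum is 65.
One optimal route: HQ → H7 → G6 → W7 → HQ.

65 — the shortest possible round trip.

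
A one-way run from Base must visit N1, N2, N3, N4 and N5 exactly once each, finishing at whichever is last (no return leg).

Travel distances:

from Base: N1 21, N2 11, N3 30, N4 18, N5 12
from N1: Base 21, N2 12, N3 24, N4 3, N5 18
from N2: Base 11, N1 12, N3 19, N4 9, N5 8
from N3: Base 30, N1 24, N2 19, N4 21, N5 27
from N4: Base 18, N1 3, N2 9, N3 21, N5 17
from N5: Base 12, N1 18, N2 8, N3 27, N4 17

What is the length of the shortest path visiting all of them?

There are 5! = 120 possible orderings.
Base - N1 - N2 - N3 - N4 - N5: 21+12+19+21+17 = 90
Base - N1 - N2 - N3 - N5 - N4: 21+12+19+27+17 = 96
Base - N1 - N2 - N4 - N3 - N5: 21+12+9+21+27 = 90
Base - N1 - N2 - N4 - N5 - N3: 21+12+9+17+27 = 86
Base - N1 - N2 - N5 - N3 - N4: 21+12+8+27+21 = 89
Base - N1 - N2 - N5 - N4 - N3: 21+12+8+17+21 = 79
Base - N1 - N3 - N2 - N4 - N5: 21+24+19+9+17 = 90
Base - N1 - N3 - N2 - N5 - N4: 21+24+19+8+17 = 89
Base - N1 - N3 - N4 - N2 - N5: 21+24+21+9+8 = 83
Base - N1 - N3 - N4 - N5 - N2: 21+24+21+17+8 = 91
Base - N1 - N3 - N5 - N2 - N4: 21+24+27+8+9 = 89
Base - N1 - N3 - N5 - N4 - N2: 21+24+27+17+9 = 98
Base - N1 - N4 - N2 - N3 - N5: 21+3+9+19+27 = 79
Base - N1 - N4 - N2 - N5 - N3: 21+3+9+8+27 = 68
… (106 more)
Base - N5 - N2 - N1 - N4 - N3: 12+8+12+3+21 = 56  ← best
The minimum is 56.
One shortest path: Base → N5 → N2 → N1 → N4 → N3.

Shortest open route: 56.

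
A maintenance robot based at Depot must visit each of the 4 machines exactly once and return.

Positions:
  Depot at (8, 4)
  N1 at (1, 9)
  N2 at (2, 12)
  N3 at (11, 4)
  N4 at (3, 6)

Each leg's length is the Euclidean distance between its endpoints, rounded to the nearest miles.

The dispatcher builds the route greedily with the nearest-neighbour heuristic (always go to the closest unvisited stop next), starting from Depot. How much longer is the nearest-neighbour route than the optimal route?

The nearest-neighbour route is 1 miles longer than optimal.

From Depot: N3=3, N4=5, N1=9, N2=10 → choose N3 (3).
From N3: N4=8, N1=11, N2=12 → choose N4 (8).
From N4: N1=4, N2=6 → choose N1 (4).
From N1: N2=3 → choose N2 (3).
NN route Depot → N3 → N4 → N1 → N2 → Depot costs 28.
Optimal: Depot → N3 → N2 → N1 → N4 → Depot costs 27 (by enumerating all 12 distinct tours).
Excess = 28 − 27 = 1.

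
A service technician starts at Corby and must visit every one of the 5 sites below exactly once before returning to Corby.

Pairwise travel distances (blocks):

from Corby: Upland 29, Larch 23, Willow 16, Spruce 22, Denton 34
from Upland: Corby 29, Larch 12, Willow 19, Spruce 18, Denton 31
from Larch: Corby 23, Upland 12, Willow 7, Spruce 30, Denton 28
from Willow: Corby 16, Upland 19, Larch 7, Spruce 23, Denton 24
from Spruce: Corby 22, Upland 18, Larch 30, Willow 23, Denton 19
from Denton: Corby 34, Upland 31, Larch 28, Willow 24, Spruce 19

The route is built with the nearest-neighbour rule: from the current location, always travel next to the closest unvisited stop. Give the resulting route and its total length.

Total distance 106 blocks via the nearest-neighbour route Corby → Willow → Larch → Upland → Spruce → Denton → Corby.

At Corby the remaining stops are Willow 16, Spruce 22, Larch 23, Upland 29, Denton 34; go to Willow.
At Willow the remaining stops are Larch 7, Upland 19, Spruce 23, Denton 24; go to Larch.
At Larch the remaining stops are Upland 12, Denton 28, Spruce 30; go to Upland.
At Upland the remaining stops are Spruce 18, Denton 31; go to Spruce.
At Spruce the remaining stops are Denton 19; go to Denton.
Return Denton→Corby: 34.
Total = 16 + 7 + 12 + 18 + 19 + 34 = 106.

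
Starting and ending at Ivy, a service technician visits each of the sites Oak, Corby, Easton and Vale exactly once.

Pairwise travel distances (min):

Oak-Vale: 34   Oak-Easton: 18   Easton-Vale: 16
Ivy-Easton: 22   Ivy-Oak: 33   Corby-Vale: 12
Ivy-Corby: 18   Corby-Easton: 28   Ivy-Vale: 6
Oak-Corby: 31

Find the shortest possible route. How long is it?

Minimum total distance: 89 min.

With 4 stops there are 4!/2 = 12 distinct round trips (a route and its reverse cost the same).
Ivy → Oak → Corby → Easton → Vale → Ivy: 33+31+28+16+6 = 114
Ivy → Oak → Corby → Vale → Easton → Ivy: 33+31+12+16+22 = 114
Ivy → Oak → Easton → Corby → Vale → Ivy: 33+18+28+12+6 = 97
Ivy → Oak → Easton → Vale → Corby → Ivy: 33+18+16+12+18 = 97
Ivy → Oak → Vale → Corby → Easton → Ivy: 33+34+12+28+22 = 129
Ivy → Oak → Vale → Easton → Corby → Ivy: 33+34+16+28+18 = 129
Ivy → Corby → Oak → Easton → Vale → Ivy: 18+31+18+16+6 = 89
Ivy → Corby → Oak → Vale → Easton → Ivy: 18+31+34+16+22 = 121
Ivy → Corby → Easton → Oak → Vale → Ivy: 18+28+18+34+6 = 104
Ivy → Corby → Vale → Oak → Easton → Ivy: 18+12+34+18+22 = 104
Ivy → Easton → Oak → Corby → Vale → Ivy: 22+18+31+12+6 = 89
Ivy → Easton → Corby → Oak → Vale → Ivy: 22+28+31+34+6 = 121
The minimum is 89.
One optimal route: Ivy → Corby → Oak → Easton → Vale → Ivy (or its reverse).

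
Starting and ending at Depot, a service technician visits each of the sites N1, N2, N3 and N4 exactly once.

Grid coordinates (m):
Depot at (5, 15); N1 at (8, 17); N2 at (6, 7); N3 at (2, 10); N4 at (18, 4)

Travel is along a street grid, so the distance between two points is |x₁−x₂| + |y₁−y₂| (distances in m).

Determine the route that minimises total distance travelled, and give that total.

Shortest round trip = 58 m.

There are 12 distinct closed tours to check (reversals are equivalent).
Depot - N1 - N2 - N3 - N4 - Depot: 5+12+7+22+24 = 70
Depot - N1 - N2 - N4 - N3 - Depot: 5+12+15+22+8 = 62
Depot - N1 - N3 - N2 - N4 - Depot: 5+13+7+15+24 = 64
Depot - N1 - N3 - N4 - N2 - Depot: 5+13+22+15+9 = 64
Depot - N1 - N4 - N2 - N3 - Depot: 5+23+15+7+8 = 58
Depot - N1 - N4 - N3 - N2 - Depot: 5+23+22+7+9 = 66
Depot - N2 - N1 - N3 - N4 - Depot: 9+12+13+22+24 = 80
Depot - N2 - N1 - N4 - N3 - Depot: 9+12+23+22+8 = 74
Depot - N2 - N3 - N1 - N4 - Depot: 9+7+13+23+24 = 76
Depot - N2 - N4 - N1 - N3 - Depot: 9+15+23+13+8 = 68
Depot - N3 - N1 - N2 - N4 - Depot: 8+13+12+15+24 = 72
Depot - N3 - N2 - N1 - N4 - Depot: 8+7+12+23+24 = 74
The minimum is 58.
One optimal route: Depot → N1 → N4 → N2 → N3 → Depot (or its reverse).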